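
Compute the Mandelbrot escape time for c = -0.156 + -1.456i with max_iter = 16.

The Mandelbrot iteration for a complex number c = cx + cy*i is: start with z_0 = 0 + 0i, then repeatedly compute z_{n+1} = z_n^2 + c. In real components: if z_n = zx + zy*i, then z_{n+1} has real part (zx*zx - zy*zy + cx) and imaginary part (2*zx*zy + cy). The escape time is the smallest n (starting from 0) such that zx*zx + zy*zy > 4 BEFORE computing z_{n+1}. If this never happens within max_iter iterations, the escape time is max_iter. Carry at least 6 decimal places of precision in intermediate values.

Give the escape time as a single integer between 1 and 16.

Answer: 2

Derivation:
z_0 = 0 + 0i, c = -0.1560 + -1.4560i
Iter 1: z = -0.1560 + -1.4560i, |z|^2 = 2.1443
Iter 2: z = -2.2516 + -1.0017i, |z|^2 = 6.0732
Escaped at iteration 2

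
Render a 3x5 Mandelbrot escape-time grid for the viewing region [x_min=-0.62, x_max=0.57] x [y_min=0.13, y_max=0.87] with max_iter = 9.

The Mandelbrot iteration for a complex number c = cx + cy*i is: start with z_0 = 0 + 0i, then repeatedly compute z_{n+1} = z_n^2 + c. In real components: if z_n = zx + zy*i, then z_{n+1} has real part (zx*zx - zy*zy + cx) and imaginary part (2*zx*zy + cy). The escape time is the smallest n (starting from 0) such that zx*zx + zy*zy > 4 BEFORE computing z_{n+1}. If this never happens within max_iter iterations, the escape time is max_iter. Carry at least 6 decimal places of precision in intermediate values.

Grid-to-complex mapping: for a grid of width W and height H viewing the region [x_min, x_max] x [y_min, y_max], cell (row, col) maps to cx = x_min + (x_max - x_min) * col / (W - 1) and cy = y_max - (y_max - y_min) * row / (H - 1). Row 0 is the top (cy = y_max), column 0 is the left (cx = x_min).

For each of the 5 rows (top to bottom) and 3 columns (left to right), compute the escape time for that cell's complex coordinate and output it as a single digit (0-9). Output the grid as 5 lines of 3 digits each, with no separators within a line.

(row=0, col=0): c = -0.6200 + 0.8700i → escape time 4
(row=0, col=1): c = -0.0250 + 0.8700i → escape time 9
(row=0, col=2): c = 0.5700 + 0.8700i → escape time 3
(row=1, col=0): c = -0.6200 + 0.6850i → escape time 9
(row=1, col=1): c = -0.0250 + 0.6850i → escape time 9
(row=1, col=2): c = 0.5700 + 0.6850i → escape time 3
(row=2, col=0): c = -0.6200 + 0.5000i → escape time 9
(row=2, col=1): c = -0.0250 + 0.5000i → escape time 9
(row=2, col=2): c = 0.5700 + 0.5000i → escape time 4
(row=3, col=0): c = -0.6200 + 0.3150i → escape time 9
(row=3, col=1): c = -0.0250 + 0.3150i → escape time 9
(row=3, col=2): c = 0.5700 + 0.3150i → escape time 4
(row=4, col=0): c = -0.6200 + 0.1300i → escape time 9
(row=4, col=1): c = -0.0250 + 0.1300i → escape time 9
(row=4, col=2): c = 0.5700 + 0.1300i → escape time 4

Answer: 493
993
994
994
994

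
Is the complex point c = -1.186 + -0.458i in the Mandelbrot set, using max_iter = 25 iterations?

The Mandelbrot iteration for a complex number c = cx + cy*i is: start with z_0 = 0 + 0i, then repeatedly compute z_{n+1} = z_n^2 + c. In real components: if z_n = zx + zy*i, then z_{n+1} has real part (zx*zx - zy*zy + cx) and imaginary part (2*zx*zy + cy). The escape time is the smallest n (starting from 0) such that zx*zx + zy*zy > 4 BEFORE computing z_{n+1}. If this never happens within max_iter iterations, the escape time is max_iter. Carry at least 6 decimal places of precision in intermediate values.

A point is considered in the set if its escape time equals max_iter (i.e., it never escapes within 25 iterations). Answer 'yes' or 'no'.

Answer: no

Derivation:
z_0 = 0 + 0i, c = -1.1860 + -0.4580i
Iter 1: z = -1.1860 + -0.4580i, |z|^2 = 1.6164
Iter 2: z = 0.0108 + 0.6284i, |z|^2 = 0.3950
Iter 3: z = -1.5807 + -0.4444i, |z|^2 = 2.6962
Iter 4: z = 1.1153 + 0.9469i, |z|^2 = 2.1405
Iter 5: z = -0.8389 + 1.6541i, |z|^2 = 3.4398
Iter 6: z = -3.2184 + -3.2331i, |z|^2 = 20.8114
Escaped at iteration 6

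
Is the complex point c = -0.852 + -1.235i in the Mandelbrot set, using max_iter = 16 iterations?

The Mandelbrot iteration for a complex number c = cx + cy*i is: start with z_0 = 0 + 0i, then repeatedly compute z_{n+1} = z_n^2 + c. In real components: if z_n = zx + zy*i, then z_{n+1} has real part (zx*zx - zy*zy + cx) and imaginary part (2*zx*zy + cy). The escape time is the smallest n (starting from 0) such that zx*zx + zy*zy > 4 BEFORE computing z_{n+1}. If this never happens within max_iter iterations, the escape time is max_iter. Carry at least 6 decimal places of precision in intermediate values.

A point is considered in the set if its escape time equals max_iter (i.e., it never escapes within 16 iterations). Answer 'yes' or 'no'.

Answer: no

Derivation:
z_0 = 0 + 0i, c = -0.8520 + -1.2350i
Iter 1: z = -0.8520 + -1.2350i, |z|^2 = 2.2511
Iter 2: z = -1.6513 + 0.8694i, |z|^2 = 3.4828
Iter 3: z = 1.1189 + -4.1064i, |z|^2 = 18.1149
Escaped at iteration 3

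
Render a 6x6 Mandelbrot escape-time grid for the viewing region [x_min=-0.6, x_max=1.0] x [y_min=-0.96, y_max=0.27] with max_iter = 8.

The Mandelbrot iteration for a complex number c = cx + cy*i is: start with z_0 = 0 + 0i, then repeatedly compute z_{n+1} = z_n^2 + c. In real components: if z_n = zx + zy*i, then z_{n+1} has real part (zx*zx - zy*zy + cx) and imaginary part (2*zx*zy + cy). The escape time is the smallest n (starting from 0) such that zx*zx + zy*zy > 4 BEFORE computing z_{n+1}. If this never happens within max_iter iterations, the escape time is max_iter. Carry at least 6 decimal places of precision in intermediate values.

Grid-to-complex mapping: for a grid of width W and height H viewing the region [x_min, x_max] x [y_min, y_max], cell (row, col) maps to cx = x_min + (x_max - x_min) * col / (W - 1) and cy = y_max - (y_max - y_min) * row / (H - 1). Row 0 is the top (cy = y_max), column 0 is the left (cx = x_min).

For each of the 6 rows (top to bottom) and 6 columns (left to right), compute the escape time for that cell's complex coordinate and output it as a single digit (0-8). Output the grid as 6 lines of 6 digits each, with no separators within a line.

(row=0, col=0): c = -0.6000 + 0.2700i → escape time 8
(row=0, col=1): c = -0.2800 + 0.2700i → escape time 8
(row=0, col=2): c = 0.0400 + 0.2700i → escape time 8
(row=0, col=3): c = 0.3600 + 0.2700i → escape time 8
(row=0, col=4): c = 0.6800 + 0.2700i → escape time 3
(row=0, col=5): c = 1.0000 + 0.2700i → escape time 2
(row=1, col=0): c = -0.6000 + 0.0240i → escape time 8
(row=1, col=1): c = -0.2800 + 0.0240i → escape time 8
(row=1, col=2): c = 0.0400 + 0.0240i → escape time 8
(row=1, col=3): c = 0.3600 + 0.0240i → escape time 8
(row=1, col=4): c = 0.6800 + 0.0240i → escape time 4
(row=1, col=5): c = 1.0000 + 0.0240i → escape time 2
(row=2, col=0): c = -0.6000 + -0.2220i → escape time 8
(row=2, col=1): c = -0.2800 + -0.2220i → escape time 8
(row=2, col=2): c = 0.0400 + -0.2220i → escape time 8
(row=2, col=3): c = 0.3600 + -0.2220i → escape time 8
(row=2, col=4): c = 0.6800 + -0.2220i → escape time 3
(row=2, col=5): c = 1.0000 + -0.2220i → escape time 2
(row=3, col=0): c = -0.6000 + -0.4680i → escape time 8
(row=3, col=1): c = -0.2800 + -0.4680i → escape time 8
(row=3, col=2): c = 0.0400 + -0.4680i → escape time 8
(row=3, col=3): c = 0.3600 + -0.4680i → escape time 8
(row=3, col=4): c = 0.6800 + -0.4680i → escape time 3
(row=3, col=5): c = 1.0000 + -0.4680i → escape time 2
(row=4, col=0): c = -0.6000 + -0.7140i → escape time 7
(row=4, col=1): c = -0.2800 + -0.7140i → escape time 8
(row=4, col=2): c = 0.0400 + -0.7140i → escape time 8
(row=4, col=3): c = 0.3600 + -0.7140i → escape time 6
(row=4, col=4): c = 0.6800 + -0.7140i → escape time 3
(row=4, col=5): c = 1.0000 + -0.7140i → escape time 2
(row=5, col=0): c = -0.6000 + -0.9600i → escape time 4
(row=5, col=1): c = -0.2800 + -0.9600i → escape time 5
(row=5, col=2): c = 0.0400 + -0.9600i → escape time 6
(row=5, col=3): c = 0.3600 + -0.9600i → escape time 3
(row=5, col=4): c = 0.6800 + -0.9600i → escape time 2
(row=5, col=5): c = 1.0000 + -0.9600i → escape time 2

Answer: 888832
888842
888832
888832
788632
456322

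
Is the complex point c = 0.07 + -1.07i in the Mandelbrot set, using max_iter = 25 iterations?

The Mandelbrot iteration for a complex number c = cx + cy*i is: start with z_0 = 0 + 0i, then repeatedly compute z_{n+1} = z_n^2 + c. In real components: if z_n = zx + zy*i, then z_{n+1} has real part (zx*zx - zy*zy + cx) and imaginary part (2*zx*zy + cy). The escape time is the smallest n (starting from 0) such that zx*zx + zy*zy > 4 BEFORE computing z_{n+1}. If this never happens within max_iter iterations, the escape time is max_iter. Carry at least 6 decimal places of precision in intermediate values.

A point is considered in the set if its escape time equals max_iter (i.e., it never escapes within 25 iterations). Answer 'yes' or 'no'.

z_0 = 0 + 0i, c = 0.0700 + -1.0700i
Iter 1: z = 0.0700 + -1.0700i, |z|^2 = 1.1498
Iter 2: z = -1.0700 + -1.2198i, |z|^2 = 2.6328
Iter 3: z = -0.2730 + 1.5404i, |z|^2 = 2.4473
Iter 4: z = -2.2282 + -1.9111i, |z|^2 = 8.6171
Escaped at iteration 4

Answer: no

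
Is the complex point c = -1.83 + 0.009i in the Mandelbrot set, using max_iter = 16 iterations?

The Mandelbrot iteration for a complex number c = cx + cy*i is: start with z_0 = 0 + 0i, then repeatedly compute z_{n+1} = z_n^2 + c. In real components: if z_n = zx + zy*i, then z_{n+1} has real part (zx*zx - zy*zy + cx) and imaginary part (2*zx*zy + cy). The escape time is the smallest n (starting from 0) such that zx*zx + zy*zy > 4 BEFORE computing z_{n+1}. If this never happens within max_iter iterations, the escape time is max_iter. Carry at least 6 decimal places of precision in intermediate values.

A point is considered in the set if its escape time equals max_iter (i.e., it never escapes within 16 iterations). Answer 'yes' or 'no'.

Answer: no

Derivation:
z_0 = 0 + 0i, c = -1.8300 + 0.0090i
Iter 1: z = -1.8300 + 0.0090i, |z|^2 = 3.3490
Iter 2: z = 1.5188 + -0.0239i, |z|^2 = 2.3074
Iter 3: z = 0.4762 + -0.0637i, |z|^2 = 0.2309
Iter 4: z = -1.6073 + -0.0517i, |z|^2 = 2.5859
Iter 5: z = 0.7506 + 0.1752i, |z|^2 = 0.5941
Iter 6: z = -1.2973 + 0.2720i, |z|^2 = 1.7569
Iter 7: z = -0.2210 + -0.6966i, |z|^2 = 0.5341
Iter 8: z = -2.2664 + 0.3170i, |z|^2 = 5.2371
Escaped at iteration 8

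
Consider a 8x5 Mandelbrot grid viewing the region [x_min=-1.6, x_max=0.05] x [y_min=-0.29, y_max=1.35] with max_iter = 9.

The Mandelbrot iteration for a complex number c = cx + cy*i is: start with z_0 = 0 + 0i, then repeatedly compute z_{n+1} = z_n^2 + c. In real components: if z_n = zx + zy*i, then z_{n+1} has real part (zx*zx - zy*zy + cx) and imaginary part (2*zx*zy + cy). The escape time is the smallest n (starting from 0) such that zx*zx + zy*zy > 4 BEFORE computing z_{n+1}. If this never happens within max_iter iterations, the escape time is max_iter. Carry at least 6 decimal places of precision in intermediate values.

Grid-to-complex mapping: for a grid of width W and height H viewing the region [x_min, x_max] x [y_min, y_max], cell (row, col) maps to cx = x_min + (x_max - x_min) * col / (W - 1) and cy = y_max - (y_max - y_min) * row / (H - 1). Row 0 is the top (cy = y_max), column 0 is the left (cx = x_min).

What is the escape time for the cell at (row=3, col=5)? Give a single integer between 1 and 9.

Answer: 9

Derivation:
z_0 = 0 + 0i, c = -0.4214 + 0.1200i
Iter 1: z = -0.4214 + 0.1200i, |z|^2 = 0.1920
Iter 2: z = -0.2582 + 0.0189i, |z|^2 = 0.0670
Iter 3: z = -0.3551 + 0.1103i, |z|^2 = 0.1383
Iter 4: z = -0.3075 + 0.0417i, |z|^2 = 0.0963
Iter 5: z = -0.3286 + 0.0944i, |z|^2 = 0.1169
Iter 6: z = -0.3223 + 0.0580i, |z|^2 = 0.1073
Iter 7: z = -0.3209 + 0.0826i, |z|^2 = 0.1098
Iter 8: z = -0.3253 + 0.0670i, |z|^2 = 0.1103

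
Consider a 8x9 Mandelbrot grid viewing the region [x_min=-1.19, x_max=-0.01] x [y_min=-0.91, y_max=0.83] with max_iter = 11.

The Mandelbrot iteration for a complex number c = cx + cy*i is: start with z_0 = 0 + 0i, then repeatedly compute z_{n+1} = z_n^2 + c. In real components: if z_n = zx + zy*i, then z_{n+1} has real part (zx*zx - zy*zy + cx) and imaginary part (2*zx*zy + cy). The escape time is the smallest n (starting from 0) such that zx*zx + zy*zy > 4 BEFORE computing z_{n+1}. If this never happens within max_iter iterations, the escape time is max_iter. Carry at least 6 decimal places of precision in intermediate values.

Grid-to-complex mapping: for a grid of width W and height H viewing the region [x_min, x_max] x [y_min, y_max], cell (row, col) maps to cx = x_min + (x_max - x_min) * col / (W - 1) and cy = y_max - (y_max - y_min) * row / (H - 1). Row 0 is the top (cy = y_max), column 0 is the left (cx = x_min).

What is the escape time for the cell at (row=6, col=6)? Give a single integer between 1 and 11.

Answer: 11

Derivation:
z_0 = 0 + 0i, c = -0.1786 + -0.4750i
Iter 1: z = -0.1786 + -0.4750i, |z|^2 = 0.2575
Iter 2: z = -0.3723 + -0.3054i, |z|^2 = 0.2319
Iter 3: z = -0.1332 + -0.2476i, |z|^2 = 0.0791
Iter 4: z = -0.2221 + -0.4090i, |z|^2 = 0.2167
Iter 5: z = -0.2965 + -0.2933i, |z|^2 = 0.1739
Iter 6: z = -0.1766 + -0.3011i, |z|^2 = 0.1219
Iter 7: z = -0.2380 + -0.3686i, |z|^2 = 0.1925
Iter 8: z = -0.2578 + -0.2995i, |z|^2 = 0.1562
Iter 9: z = -0.2018 + -0.3206i, |z|^2 = 0.1435
Iter 10: z = -0.2406 + -0.3456i, |z|^2 = 0.1773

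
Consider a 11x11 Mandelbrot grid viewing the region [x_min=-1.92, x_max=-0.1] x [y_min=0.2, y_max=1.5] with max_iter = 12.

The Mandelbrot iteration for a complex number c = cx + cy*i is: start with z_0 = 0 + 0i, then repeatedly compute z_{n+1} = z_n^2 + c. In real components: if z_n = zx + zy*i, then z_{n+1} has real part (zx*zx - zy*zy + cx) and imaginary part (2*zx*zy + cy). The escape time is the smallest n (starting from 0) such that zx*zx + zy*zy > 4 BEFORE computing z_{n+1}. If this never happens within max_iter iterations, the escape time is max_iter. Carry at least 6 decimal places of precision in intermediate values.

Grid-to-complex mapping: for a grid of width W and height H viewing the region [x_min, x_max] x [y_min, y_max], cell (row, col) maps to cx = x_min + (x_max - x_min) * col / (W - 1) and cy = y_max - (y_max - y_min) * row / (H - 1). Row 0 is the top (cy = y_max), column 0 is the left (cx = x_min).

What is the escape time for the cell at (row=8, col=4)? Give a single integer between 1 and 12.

z_0 = 0 + 0i, c = -1.1920 + 0.4600i
Iter 1: z = -1.1920 + 0.4600i, |z|^2 = 1.6325
Iter 2: z = 0.0173 + -0.6366i, |z|^2 = 0.4056
Iter 3: z = -1.5970 + 0.4380i, |z|^2 = 2.7423
Iter 4: z = 1.1666 + -0.9390i, |z|^2 = 2.2427
Iter 5: z = -0.7129 + -1.7309i, |z|^2 = 3.5044
Iter 6: z = -3.6800 + 2.9279i, |z|^2 = 22.1149
Escaped at iteration 6

Answer: 6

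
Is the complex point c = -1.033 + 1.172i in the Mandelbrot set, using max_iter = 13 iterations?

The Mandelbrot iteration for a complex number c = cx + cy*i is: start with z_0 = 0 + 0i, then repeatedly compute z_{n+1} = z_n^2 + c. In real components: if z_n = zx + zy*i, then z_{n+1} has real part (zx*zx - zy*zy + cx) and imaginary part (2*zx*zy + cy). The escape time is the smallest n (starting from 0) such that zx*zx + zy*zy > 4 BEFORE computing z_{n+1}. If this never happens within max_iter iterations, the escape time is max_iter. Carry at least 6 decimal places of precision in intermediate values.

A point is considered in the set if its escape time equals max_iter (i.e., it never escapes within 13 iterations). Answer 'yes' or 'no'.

Answer: no

Derivation:
z_0 = 0 + 0i, c = -1.0330 + 1.1720i
Iter 1: z = -1.0330 + 1.1720i, |z|^2 = 2.4407
Iter 2: z = -1.3395 + -1.2494i, |z|^2 = 3.3551
Iter 3: z = -0.7996 + 4.5190i, |z|^2 = 21.0608
Escaped at iteration 3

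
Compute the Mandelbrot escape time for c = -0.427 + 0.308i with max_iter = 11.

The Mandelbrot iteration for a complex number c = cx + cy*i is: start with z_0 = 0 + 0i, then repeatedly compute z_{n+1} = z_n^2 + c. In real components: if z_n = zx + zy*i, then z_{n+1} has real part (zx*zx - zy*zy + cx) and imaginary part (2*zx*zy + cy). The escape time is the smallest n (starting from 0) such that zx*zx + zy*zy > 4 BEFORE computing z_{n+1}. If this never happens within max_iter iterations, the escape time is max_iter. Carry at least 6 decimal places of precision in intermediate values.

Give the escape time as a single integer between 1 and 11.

z_0 = 0 + 0i, c = -0.4270 + 0.3080i
Iter 1: z = -0.4270 + 0.3080i, |z|^2 = 0.2772
Iter 2: z = -0.3395 + 0.0450i, |z|^2 = 0.1173
Iter 3: z = -0.3137 + 0.2775i, |z|^2 = 0.1754
Iter 4: z = -0.4056 + 0.1339i, |z|^2 = 0.1824
Iter 5: z = -0.2805 + 0.1994i, |z|^2 = 0.1184
Iter 6: z = -0.3881 + 0.1962i, |z|^2 = 0.1891
Iter 7: z = -0.3149 + 0.1557i, |z|^2 = 0.1234
Iter 8: z = -0.3521 + 0.2099i, |z|^2 = 0.1681
Iter 9: z = -0.3471 + 0.1602i, |z|^2 = 0.1461
Iter 10: z = -0.3322 + 0.1968i, |z|^2 = 0.1491

Answer: 11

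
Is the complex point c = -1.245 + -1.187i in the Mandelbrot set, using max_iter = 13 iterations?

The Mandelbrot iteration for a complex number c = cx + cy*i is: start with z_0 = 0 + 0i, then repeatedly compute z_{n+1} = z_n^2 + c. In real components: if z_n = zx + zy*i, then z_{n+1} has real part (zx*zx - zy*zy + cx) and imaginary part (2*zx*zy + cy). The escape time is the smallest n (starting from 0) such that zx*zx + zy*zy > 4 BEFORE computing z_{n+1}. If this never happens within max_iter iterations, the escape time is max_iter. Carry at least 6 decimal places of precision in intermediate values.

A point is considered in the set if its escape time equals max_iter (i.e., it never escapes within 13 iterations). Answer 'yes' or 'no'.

z_0 = 0 + 0i, c = -1.2450 + -1.1870i
Iter 1: z = -1.2450 + -1.1870i, |z|^2 = 2.9590
Iter 2: z = -1.1039 + 1.7686i, |z|^2 = 4.3467
Escaped at iteration 2

Answer: no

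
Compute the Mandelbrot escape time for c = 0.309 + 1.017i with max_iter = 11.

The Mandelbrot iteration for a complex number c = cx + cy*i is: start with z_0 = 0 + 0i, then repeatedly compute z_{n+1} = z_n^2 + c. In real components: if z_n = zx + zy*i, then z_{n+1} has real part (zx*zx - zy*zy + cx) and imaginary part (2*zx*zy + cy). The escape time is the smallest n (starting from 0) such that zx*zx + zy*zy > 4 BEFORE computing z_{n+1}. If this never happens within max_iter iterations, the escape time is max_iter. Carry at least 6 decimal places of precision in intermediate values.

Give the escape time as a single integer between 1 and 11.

Answer: 3

Derivation:
z_0 = 0 + 0i, c = 0.3090 + 1.0170i
Iter 1: z = 0.3090 + 1.0170i, |z|^2 = 1.1298
Iter 2: z = -0.6298 + 1.6455i, |z|^2 = 3.1043
Iter 3: z = -2.0020 + -1.0557i, |z|^2 = 5.1226
Escaped at iteration 3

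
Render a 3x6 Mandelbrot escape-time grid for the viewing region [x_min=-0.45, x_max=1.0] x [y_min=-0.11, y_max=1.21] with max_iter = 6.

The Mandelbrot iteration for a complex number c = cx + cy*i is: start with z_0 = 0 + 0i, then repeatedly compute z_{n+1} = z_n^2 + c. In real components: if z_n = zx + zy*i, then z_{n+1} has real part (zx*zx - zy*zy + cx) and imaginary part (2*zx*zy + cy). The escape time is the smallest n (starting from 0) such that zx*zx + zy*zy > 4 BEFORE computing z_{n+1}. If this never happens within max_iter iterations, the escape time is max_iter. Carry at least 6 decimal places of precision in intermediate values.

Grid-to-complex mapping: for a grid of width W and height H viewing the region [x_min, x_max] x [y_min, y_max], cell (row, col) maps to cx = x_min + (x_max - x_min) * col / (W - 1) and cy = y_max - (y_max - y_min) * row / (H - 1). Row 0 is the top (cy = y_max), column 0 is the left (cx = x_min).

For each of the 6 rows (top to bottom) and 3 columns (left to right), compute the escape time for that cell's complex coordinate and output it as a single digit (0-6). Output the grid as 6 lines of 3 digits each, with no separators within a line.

Answer: 322
442
662
662
662
662

Derivation:
(row=0, col=0): c = -0.4500 + 1.2100i → escape time 3
(row=0, col=1): c = 0.2750 + 1.2100i → escape time 2
(row=0, col=2): c = 1.0000 + 1.2100i → escape time 2
(row=1, col=0): c = -0.4500 + 0.9460i → escape time 4
(row=1, col=1): c = 0.2750 + 0.9460i → escape time 4
(row=1, col=2): c = 1.0000 + 0.9460i → escape time 2
(row=2, col=0): c = -0.4500 + 0.6820i → escape time 6
(row=2, col=1): c = 0.2750 + 0.6820i → escape time 6
(row=2, col=2): c = 1.0000 + 0.6820i → escape time 2
(row=3, col=0): c = -0.4500 + 0.4180i → escape time 6
(row=3, col=1): c = 0.2750 + 0.4180i → escape time 6
(row=3, col=2): c = 1.0000 + 0.4180i → escape time 2
(row=4, col=0): c = -0.4500 + 0.1540i → escape time 6
(row=4, col=1): c = 0.2750 + 0.1540i → escape time 6
(row=4, col=2): c = 1.0000 + 0.1540i → escape time 2
(row=5, col=0): c = -0.4500 + -0.1100i → escape time 6
(row=5, col=1): c = 0.2750 + -0.1100i → escape time 6
(row=5, col=2): c = 1.0000 + -0.1100i → escape time 2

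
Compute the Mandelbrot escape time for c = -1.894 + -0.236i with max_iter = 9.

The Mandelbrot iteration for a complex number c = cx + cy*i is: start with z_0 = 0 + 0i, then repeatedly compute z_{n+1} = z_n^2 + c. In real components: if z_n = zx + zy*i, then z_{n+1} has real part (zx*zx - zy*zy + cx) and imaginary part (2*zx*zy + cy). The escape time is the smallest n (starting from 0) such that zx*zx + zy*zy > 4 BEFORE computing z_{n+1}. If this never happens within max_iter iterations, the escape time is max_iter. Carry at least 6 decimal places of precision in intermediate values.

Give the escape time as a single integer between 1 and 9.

z_0 = 0 + 0i, c = -1.8940 + -0.2360i
Iter 1: z = -1.8940 + -0.2360i, |z|^2 = 3.6429
Iter 2: z = 1.6375 + 0.6580i, |z|^2 = 3.1145
Iter 3: z = 0.3546 + 1.9189i, |z|^2 = 3.8079
Iter 4: z = -5.4504 + 1.1249i, |z|^2 = 30.9725
Escaped at iteration 4

Answer: 4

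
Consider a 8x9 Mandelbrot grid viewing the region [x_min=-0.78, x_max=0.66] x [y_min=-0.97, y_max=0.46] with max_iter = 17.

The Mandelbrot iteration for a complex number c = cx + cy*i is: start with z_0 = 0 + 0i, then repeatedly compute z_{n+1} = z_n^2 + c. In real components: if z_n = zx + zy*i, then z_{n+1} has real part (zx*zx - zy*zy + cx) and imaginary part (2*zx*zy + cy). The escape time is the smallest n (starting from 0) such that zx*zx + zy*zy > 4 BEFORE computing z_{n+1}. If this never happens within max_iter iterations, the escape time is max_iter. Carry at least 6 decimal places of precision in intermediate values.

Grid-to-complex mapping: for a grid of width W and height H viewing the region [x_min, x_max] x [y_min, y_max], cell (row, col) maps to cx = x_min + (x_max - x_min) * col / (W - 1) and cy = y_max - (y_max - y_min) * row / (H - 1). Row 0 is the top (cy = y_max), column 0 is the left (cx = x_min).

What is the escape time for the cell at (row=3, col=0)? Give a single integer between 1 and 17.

z_0 = 0 + 0i, c = -0.7800 + -0.0762i
Iter 1: z = -0.7800 + -0.0762i, |z|^2 = 0.6142
Iter 2: z = -0.1774 + 0.0427i, |z|^2 = 0.0333
Iter 3: z = -0.7503 + -0.0914i, |z|^2 = 0.5714
Iter 4: z = -0.2253 + 0.0609i, |z|^2 = 0.0545
Iter 5: z = -0.7329 + -0.1037i, |z|^2 = 0.5479
Iter 6: z = -0.2536 + 0.0758i, |z|^2 = 0.0700
Iter 7: z = -0.7214 + -0.1147i, |z|^2 = 0.5336
Iter 8: z = -0.2727 + 0.0892i, |z|^2 = 0.0823
Iter 9: z = -0.7136 + -0.1249i, |z|^2 = 0.5248
Iter 10: z = -0.2864 + 0.1020i, |z|^2 = 0.0924
Iter 11: z = -0.7084 + -0.1347i, |z|^2 = 0.5200
Iter 12: z = -0.2963 + 0.1146i, |z|^2 = 0.1009
Iter 13: z = -0.7053 + -0.1441i, |z|^2 = 0.5183
Iter 14: z = -0.3033 + 0.1271i, |z|^2 = 0.1081
Iter 15: z = -0.7042 + -0.1533i, |z|^2 = 0.5194
Iter 16: z = -0.3077 + 0.1397i, |z|^2 = 0.1142

Answer: 17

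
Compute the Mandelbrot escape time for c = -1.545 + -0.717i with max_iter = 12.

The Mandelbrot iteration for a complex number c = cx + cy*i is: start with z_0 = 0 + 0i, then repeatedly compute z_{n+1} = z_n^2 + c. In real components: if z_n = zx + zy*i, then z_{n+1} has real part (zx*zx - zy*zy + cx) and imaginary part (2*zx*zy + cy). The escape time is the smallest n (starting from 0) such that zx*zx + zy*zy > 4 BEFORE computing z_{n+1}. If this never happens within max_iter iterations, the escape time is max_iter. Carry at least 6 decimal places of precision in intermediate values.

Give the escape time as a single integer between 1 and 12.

z_0 = 0 + 0i, c = -1.5450 + -0.7170i
Iter 1: z = -1.5450 + -0.7170i, |z|^2 = 2.9011
Iter 2: z = 0.3279 + 1.4985i, |z|^2 = 2.3531
Iter 3: z = -3.6831 + 0.2658i, |z|^2 = 13.6355
Escaped at iteration 3

Answer: 3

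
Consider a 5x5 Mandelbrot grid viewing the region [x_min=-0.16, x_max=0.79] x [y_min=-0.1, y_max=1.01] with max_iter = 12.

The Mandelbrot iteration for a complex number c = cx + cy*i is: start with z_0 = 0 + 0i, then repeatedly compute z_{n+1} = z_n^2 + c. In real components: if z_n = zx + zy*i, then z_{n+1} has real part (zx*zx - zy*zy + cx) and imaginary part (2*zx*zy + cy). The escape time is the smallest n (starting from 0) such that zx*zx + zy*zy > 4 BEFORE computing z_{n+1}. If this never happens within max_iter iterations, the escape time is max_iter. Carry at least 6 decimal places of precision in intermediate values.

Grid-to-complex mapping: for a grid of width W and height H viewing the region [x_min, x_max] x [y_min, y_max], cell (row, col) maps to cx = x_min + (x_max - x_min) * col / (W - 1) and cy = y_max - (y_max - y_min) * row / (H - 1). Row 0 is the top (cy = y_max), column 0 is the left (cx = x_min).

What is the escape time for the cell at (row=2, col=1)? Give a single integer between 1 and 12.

Answer: 12

Derivation:
z_0 = 0 + 0i, c = 0.0775 + 0.4550i
Iter 1: z = 0.0775 + 0.4550i, |z|^2 = 0.2130
Iter 2: z = -0.1235 + 0.5255i, |z|^2 = 0.2914
Iter 3: z = -0.1834 + 0.3252i, |z|^2 = 0.1394
Iter 4: z = 0.0054 + 0.3357i, |z|^2 = 0.1127
Iter 5: z = -0.0352 + 0.4586i, |z|^2 = 0.2116
Iter 6: z = -0.1316 + 0.4227i, |z|^2 = 0.1960
Iter 7: z = -0.0839 + 0.3437i, |z|^2 = 0.1252
Iter 8: z = -0.0336 + 0.3973i, |z|^2 = 0.1590
Iter 9: z = -0.0792 + 0.4283i, |z|^2 = 0.1897
Iter 10: z = -0.0997 + 0.3871i, |z|^2 = 0.1598
Iter 11: z = -0.0624 + 0.3778i, |z|^2 = 0.1467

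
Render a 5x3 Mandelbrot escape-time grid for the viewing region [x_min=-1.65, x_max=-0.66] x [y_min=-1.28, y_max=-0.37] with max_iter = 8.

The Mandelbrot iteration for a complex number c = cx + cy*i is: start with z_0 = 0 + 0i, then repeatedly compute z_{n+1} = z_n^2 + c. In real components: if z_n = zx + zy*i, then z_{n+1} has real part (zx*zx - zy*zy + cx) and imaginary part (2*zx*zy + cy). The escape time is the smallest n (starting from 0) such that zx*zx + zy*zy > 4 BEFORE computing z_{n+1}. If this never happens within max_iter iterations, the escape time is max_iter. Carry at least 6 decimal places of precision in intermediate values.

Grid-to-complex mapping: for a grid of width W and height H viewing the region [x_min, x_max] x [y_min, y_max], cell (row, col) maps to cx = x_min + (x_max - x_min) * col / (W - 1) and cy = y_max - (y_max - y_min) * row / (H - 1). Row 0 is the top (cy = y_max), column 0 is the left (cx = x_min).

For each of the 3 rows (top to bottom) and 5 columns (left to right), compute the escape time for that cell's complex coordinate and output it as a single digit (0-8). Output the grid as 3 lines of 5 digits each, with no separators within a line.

(row=0, col=0): c = -1.6500 + -0.3700i → escape time 4
(row=0, col=1): c = -1.4025 + -0.3700i → escape time 5
(row=0, col=2): c = -1.1550 + -0.3700i → escape time 7
(row=0, col=3): c = -0.9075 + -0.3700i → escape time 7
(row=0, col=4): c = -0.6600 + -0.3700i → escape time 8
(row=1, col=0): c = -1.6500 + -0.8250i → escape time 3
(row=1, col=1): c = -1.4025 + -0.8250i → escape time 3
(row=1, col=2): c = -1.1550 + -0.8250i → escape time 3
(row=1, col=3): c = -0.9075 + -0.8250i → escape time 3
(row=1, col=4): c = -0.6600 + -0.8250i → escape time 4
(row=2, col=0): c = -1.6500 + -1.2800i → escape time 1
(row=2, col=1): c = -1.4025 + -1.2800i → escape time 2
(row=2, col=2): c = -1.1550 + -1.2800i → escape time 2
(row=2, col=3): c = -0.9075 + -1.2800i → escape time 2
(row=2, col=4): c = -0.6600 + -1.2800i → escape time 3

Answer: 45778
33334
12223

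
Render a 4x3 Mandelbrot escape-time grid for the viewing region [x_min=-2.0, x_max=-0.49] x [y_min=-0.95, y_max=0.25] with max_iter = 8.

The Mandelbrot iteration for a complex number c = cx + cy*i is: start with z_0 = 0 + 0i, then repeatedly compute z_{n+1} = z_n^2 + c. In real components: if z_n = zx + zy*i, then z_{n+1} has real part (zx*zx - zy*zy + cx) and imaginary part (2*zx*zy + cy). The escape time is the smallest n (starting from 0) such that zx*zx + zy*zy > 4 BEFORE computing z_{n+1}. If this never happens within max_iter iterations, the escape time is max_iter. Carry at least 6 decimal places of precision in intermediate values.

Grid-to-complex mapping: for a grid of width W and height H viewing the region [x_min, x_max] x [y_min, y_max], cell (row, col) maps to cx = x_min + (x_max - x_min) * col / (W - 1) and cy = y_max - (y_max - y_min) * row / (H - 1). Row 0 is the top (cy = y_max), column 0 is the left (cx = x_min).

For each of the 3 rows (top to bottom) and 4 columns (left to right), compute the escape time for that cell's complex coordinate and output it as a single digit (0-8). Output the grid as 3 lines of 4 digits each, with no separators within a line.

(row=0, col=0): c = -2.0000 + 0.2500i → escape time 1
(row=0, col=1): c = -1.4967 + 0.2500i → escape time 5
(row=0, col=2): c = -0.9933 + 0.2500i → escape time 8
(row=0, col=3): c = -0.4900 + 0.2500i → escape time 8
(row=1, col=0): c = -2.0000 + -0.3500i → escape time 1
(row=1, col=1): c = -1.4967 + -0.3500i → escape time 4
(row=1, col=2): c = -0.9933 + -0.3500i → escape time 8
(row=1, col=3): c = -0.4900 + -0.3500i → escape time 8
(row=2, col=0): c = -2.0000 + -0.9500i → escape time 1
(row=2, col=1): c = -1.4967 + -0.9500i → escape time 3
(row=2, col=2): c = -0.9933 + -0.9500i → escape time 3
(row=2, col=3): c = -0.4900 + -0.9500i → escape time 4

Answer: 1588
1488
1334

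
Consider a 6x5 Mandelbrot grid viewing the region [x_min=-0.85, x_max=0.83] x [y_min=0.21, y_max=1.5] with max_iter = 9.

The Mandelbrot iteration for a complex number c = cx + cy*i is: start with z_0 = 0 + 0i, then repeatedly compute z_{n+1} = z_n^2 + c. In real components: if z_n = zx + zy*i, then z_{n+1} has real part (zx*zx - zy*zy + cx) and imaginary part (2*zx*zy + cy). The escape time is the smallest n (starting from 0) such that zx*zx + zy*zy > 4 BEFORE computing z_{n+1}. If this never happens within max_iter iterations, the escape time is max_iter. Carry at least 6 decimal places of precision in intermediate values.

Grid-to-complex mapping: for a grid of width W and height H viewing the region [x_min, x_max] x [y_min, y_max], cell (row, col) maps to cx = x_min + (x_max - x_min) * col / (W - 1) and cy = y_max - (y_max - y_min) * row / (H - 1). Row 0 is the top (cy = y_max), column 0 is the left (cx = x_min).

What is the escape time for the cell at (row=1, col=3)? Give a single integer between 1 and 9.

Answer: 3

Derivation:
z_0 = 0 + 0i, c = 0.1580 + 1.1775i
Iter 1: z = 0.1580 + 1.1775i, |z|^2 = 1.4115
Iter 2: z = -1.2035 + 1.5496i, |z|^2 = 3.8497
Iter 3: z = -0.7947 + -2.5525i, |z|^2 = 7.1468
Escaped at iteration 3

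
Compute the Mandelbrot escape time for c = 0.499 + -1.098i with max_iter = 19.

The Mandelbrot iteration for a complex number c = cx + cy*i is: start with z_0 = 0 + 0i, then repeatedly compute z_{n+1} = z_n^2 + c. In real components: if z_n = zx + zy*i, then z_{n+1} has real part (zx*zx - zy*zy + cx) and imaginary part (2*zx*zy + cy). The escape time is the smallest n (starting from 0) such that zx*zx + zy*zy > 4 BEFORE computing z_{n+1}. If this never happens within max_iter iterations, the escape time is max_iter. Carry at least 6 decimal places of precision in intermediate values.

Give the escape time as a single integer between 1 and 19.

Answer: 2

Derivation:
z_0 = 0 + 0i, c = 0.4990 + -1.0980i
Iter 1: z = 0.4990 + -1.0980i, |z|^2 = 1.4546
Iter 2: z = -0.4576 + -2.1938i, |z|^2 = 5.0222
Escaped at iteration 2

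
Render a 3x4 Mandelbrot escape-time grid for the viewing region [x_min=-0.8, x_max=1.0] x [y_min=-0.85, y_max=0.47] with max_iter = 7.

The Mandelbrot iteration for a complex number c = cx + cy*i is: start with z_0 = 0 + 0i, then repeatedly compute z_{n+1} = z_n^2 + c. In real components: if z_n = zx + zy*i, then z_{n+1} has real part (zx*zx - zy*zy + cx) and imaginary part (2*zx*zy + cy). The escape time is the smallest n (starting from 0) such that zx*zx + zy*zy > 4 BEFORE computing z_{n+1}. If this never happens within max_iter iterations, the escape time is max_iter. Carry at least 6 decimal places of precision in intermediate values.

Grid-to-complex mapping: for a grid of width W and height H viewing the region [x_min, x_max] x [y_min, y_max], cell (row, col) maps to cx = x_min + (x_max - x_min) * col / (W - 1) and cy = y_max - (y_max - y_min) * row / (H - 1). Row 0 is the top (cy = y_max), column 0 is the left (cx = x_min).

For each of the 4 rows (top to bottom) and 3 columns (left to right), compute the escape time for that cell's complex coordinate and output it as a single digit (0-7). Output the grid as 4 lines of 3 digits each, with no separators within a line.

(row=0, col=0): c = -0.8000 + 0.4700i → escape time 6
(row=0, col=1): c = 0.1000 + 0.4700i → escape time 7
(row=0, col=2): c = 1.0000 + 0.4700i → escape time 2
(row=1, col=0): c = -0.8000 + 0.0300i → escape time 7
(row=1, col=1): c = 0.1000 + 0.0300i → escape time 7
(row=1, col=2): c = 1.0000 + 0.0300i → escape time 2
(row=2, col=0): c = -0.8000 + -0.4100i → escape time 7
(row=2, col=1): c = 0.1000 + -0.4100i → escape time 7
(row=2, col=2): c = 1.0000 + -0.4100i → escape time 2
(row=3, col=0): c = -0.8000 + -0.8500i → escape time 4
(row=3, col=1): c = 0.1000 + -0.8500i → escape time 5
(row=3, col=2): c = 1.0000 + -0.8500i → escape time 2

Answer: 672
772
772
452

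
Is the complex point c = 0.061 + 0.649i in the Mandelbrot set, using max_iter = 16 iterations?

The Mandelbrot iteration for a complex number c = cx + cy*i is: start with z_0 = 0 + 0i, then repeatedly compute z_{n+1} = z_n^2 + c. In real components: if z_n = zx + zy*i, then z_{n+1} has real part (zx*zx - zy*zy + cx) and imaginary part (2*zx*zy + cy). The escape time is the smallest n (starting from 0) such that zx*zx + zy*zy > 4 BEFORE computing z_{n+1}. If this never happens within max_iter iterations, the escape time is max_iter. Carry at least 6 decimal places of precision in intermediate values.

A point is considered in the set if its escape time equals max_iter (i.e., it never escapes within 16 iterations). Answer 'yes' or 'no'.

Answer: yes

Derivation:
z_0 = 0 + 0i, c = 0.0610 + 0.6490i
Iter 1: z = 0.0610 + 0.6490i, |z|^2 = 0.4249
Iter 2: z = -0.3565 + 0.7282i, |z|^2 = 0.6573
Iter 3: z = -0.3422 + 0.1298i, |z|^2 = 0.1339
Iter 4: z = 0.1612 + 0.5601i, |z|^2 = 0.3398
Iter 5: z = -0.2268 + 0.8296i, |z|^2 = 0.7397
Iter 6: z = -0.5758 + 0.2727i, |z|^2 = 0.4060
Iter 7: z = 0.3182 + 0.3349i, |z|^2 = 0.2134
Iter 8: z = 0.0501 + 0.8621i, |z|^2 = 0.7458
Iter 9: z = -0.6798 + 0.7354i, |z|^2 = 1.0028
Iter 10: z = -0.0177 + -0.3508i, |z|^2 = 0.1233
Iter 11: z = -0.0617 + 0.6614i, |z|^2 = 0.4413
Iter 12: z = -0.3726 + 0.5674i, |z|^2 = 0.4608
Iter 13: z = -0.1220 + 0.2261i, |z|^2 = 0.0660
Iter 14: z = 0.0247 + 0.5938i, |z|^2 = 0.3532
Iter 15: z = -0.2910 + 0.6784i, |z|^2 = 0.5449
Did not escape in 16 iterations → in set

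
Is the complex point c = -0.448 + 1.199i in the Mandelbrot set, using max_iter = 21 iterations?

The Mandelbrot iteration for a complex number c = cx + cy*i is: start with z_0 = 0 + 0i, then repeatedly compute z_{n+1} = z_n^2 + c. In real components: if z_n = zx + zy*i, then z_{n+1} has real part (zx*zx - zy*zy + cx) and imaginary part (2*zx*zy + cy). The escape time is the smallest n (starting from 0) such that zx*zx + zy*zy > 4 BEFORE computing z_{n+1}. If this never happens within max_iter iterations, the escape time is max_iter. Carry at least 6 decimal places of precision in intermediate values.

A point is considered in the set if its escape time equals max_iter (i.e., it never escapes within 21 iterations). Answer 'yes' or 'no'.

Answer: no

Derivation:
z_0 = 0 + 0i, c = -0.4480 + 1.1990i
Iter 1: z = -0.4480 + 1.1990i, |z|^2 = 1.6383
Iter 2: z = -1.6849 + 0.1247i, |z|^2 = 2.8544
Iter 3: z = 2.3753 + 0.7788i, |z|^2 = 6.2487
Escaped at iteration 3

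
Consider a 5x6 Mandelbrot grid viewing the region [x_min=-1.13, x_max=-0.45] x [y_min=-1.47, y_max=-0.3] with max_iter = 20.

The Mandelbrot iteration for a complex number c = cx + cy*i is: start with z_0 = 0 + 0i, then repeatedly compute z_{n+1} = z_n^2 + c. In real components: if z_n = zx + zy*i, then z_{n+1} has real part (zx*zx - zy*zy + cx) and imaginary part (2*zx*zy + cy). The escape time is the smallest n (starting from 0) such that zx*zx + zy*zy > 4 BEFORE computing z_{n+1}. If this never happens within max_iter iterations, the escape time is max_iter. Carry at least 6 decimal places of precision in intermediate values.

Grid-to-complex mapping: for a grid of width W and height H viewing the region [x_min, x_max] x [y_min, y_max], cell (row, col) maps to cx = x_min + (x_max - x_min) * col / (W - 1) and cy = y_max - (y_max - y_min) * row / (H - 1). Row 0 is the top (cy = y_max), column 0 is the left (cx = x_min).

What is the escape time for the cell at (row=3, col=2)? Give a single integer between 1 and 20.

Answer: 3

Derivation:
z_0 = 0 + 0i, c = -0.7900 + -1.0020i
Iter 1: z = -0.7900 + -1.0020i, |z|^2 = 1.6281
Iter 2: z = -1.1699 + 0.5812i, |z|^2 = 1.7064
Iter 3: z = 0.2409 + -2.3618i, |z|^2 = 5.6362
Escaped at iteration 3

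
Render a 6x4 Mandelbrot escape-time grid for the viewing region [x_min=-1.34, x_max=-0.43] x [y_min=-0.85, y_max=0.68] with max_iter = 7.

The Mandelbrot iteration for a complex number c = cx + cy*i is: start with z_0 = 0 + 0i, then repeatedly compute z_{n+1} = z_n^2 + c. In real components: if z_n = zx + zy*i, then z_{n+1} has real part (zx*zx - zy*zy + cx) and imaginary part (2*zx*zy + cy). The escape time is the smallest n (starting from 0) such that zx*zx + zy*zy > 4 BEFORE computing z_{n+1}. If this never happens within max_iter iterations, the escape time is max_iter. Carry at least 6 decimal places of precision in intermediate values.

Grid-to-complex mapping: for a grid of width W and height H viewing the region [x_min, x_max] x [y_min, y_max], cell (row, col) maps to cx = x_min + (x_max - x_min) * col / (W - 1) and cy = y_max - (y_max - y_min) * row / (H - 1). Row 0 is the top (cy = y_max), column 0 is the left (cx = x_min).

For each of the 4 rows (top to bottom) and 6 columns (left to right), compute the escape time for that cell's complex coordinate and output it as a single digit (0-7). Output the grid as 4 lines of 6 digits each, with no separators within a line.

Answer: 334577
777777
677777
333445

Derivation:
(row=0, col=0): c = -1.3400 + 0.6800i → escape time 3
(row=0, col=1): c = -1.1580 + 0.6800i → escape time 3
(row=0, col=2): c = -0.9760 + 0.6800i → escape time 4
(row=0, col=3): c = -0.7940 + 0.6800i → escape time 5
(row=0, col=4): c = -0.6120 + 0.6800i → escape time 7
(row=0, col=5): c = -0.4300 + 0.6800i → escape time 7
(row=1, col=0): c = -1.3400 + 0.1700i → escape time 7
(row=1, col=1): c = -1.1580 + 0.1700i → escape time 7
(row=1, col=2): c = -0.9760 + 0.1700i → escape time 7
(row=1, col=3): c = -0.7940 + 0.1700i → escape time 7
(row=1, col=4): c = -0.6120 + 0.1700i → escape time 7
(row=1, col=5): c = -0.4300 + 0.1700i → escape time 7
(row=2, col=0): c = -1.3400 + -0.3400i → escape time 6
(row=2, col=1): c = -1.1580 + -0.3400i → escape time 7
(row=2, col=2): c = -0.9760 + -0.3400i → escape time 7
(row=2, col=3): c = -0.7940 + -0.3400i → escape time 7
(row=2, col=4): c = -0.6120 + -0.3400i → escape time 7
(row=2, col=5): c = -0.4300 + -0.3400i → escape time 7
(row=3, col=0): c = -1.3400 + -0.8500i → escape time 3
(row=3, col=1): c = -1.1580 + -0.8500i → escape time 3
(row=3, col=2): c = -0.9760 + -0.8500i → escape time 3
(row=3, col=3): c = -0.7940 + -0.8500i → escape time 4
(row=3, col=4): c = -0.6120 + -0.8500i → escape time 4
(row=3, col=5): c = -0.4300 + -0.8500i → escape time 5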